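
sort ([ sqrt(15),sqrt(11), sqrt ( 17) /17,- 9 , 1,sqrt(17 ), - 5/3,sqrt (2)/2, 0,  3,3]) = [  -  9, - 5/3 , 0, sqrt(17 )/17  ,  sqrt(2) /2,1 , 3, 3, sqrt(11 ), sqrt(15),  sqrt(17 )]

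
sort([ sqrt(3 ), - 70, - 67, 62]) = [ - 70, - 67, sqrt(3),62] 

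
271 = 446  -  175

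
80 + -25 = 55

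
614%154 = 152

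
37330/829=37330/829 = 45.03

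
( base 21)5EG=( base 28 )35n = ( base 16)9D3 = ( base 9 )3404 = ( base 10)2515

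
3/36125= 3/36125 = 0.00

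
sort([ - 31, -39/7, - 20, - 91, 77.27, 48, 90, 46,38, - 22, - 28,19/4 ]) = [ - 91, - 31, - 28, - 22, - 20, - 39/7, 19/4, 38, 46, 48, 77.27,90 ]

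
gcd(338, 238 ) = 2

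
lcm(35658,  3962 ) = 35658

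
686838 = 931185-244347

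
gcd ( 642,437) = 1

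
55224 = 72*767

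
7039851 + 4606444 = 11646295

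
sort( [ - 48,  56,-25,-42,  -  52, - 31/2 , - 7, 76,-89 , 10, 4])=[  -  89,  -  52,-48,- 42, - 25,- 31/2, -7, 4, 10, 56,76 ]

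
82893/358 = 231 + 195/358 = 231.54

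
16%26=16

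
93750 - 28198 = 65552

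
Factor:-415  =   - 5^1 * 83^1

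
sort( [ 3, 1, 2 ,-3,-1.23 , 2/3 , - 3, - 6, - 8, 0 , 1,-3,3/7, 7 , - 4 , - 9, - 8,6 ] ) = [ - 9, -8, - 8,-6, - 4, - 3, - 3, - 3 ,  -  1.23, 0, 3/7 , 2/3, 1,1,  2,3 , 6,7]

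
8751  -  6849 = 1902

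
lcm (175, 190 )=6650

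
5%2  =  1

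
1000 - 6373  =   -5373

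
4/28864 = 1/7216 =0.00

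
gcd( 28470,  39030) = 30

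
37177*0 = 0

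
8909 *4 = 35636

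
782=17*46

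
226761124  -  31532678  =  195228446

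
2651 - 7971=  - 5320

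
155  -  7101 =-6946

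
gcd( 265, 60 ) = 5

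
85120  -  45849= 39271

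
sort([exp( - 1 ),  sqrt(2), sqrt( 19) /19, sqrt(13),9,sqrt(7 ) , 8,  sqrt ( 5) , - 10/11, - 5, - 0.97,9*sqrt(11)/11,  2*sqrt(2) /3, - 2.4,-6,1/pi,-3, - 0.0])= [ - 6, -5, - 3, - 2.4, - 0.97, - 10/11 ,-0.0, sqrt(19)/19, 1/pi,  exp( - 1), 2*sqrt(2 )/3,sqrt(2),  sqrt(5),sqrt( 7), 9*sqrt( 11) /11,  sqrt ( 13 ),8, 9] 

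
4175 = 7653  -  3478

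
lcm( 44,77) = 308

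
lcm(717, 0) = 0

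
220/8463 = 220/8463 =0.03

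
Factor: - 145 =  - 5^1*29^1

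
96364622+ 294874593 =391239215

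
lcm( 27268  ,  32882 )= 1117988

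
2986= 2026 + 960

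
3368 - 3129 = 239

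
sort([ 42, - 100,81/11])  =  [ - 100, 81/11,42 ] 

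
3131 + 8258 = 11389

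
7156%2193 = 577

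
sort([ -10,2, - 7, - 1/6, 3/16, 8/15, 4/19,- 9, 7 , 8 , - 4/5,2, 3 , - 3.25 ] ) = [- 10,  -  9, - 7, - 3.25 , - 4/5,  -  1/6,3/16, 4/19,  8/15, 2,2,3, 7, 8] 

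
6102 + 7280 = 13382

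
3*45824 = 137472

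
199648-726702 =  - 527054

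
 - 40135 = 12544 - 52679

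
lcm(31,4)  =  124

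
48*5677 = 272496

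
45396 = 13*3492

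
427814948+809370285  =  1237185233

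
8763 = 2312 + 6451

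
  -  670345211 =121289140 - 791634351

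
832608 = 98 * 8496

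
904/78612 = 226/19653 = 0.01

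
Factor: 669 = 3^1* 223^1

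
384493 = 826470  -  441977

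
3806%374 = 66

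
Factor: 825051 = 3^1 *53^1 * 5189^1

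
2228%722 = 62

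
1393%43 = 17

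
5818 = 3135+2683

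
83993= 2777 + 81216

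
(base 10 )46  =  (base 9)51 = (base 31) 1F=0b101110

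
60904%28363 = 4178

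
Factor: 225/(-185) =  - 45/37  =  -3^2*5^1*37^(  -  1 ) 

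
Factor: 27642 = 2^1* 3^1*17^1 * 271^1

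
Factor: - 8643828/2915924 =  - 2160957/728981 =- 3^1*11^ ( -1)*66271^( - 1)*720319^1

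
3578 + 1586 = 5164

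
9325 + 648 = 9973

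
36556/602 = 60 + 218/301 = 60.72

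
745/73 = 745/73 = 10.21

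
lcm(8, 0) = 0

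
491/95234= 491/95234 = 0.01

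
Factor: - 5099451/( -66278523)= 1699817/22092841= 7^1*37^1*43^( - 1)*101^( - 1)*5087^( - 1)*6563^1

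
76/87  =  76/87 = 0.87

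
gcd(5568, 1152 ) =192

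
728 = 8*91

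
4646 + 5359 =10005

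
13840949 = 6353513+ 7487436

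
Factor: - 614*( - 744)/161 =456816/161 = 2^4*3^1*7^( - 1 )*23^( - 1 ) *31^1 *307^1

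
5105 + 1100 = 6205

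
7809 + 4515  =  12324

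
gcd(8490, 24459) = 3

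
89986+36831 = 126817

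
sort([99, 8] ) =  [8,  99]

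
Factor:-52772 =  - 2^2 * 79^1* 167^1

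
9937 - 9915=22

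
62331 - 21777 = 40554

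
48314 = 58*833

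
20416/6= 10208/3 = 3402.67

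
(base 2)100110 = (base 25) 1D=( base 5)123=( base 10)38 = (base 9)42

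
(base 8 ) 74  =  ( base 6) 140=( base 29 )22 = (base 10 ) 60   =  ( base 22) 2g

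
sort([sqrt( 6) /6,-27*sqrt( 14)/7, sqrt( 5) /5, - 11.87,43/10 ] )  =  [ - 27* sqrt(14) /7, - 11.87,  sqrt( 6)/6, sqrt ( 5)/5,  43/10 ] 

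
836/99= 76/9 = 8.44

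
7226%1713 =374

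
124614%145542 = 124614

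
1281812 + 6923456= 8205268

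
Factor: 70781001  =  3^1*23593667^1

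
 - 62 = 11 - 73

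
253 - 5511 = -5258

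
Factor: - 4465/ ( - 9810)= 893/1962=2^(-1)*3^(-2)*19^1*47^1*109^(-1) 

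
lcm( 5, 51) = 255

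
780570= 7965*98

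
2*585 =1170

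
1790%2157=1790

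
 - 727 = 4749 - 5476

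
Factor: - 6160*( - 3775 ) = 23254000 = 2^4*5^3 * 7^1 * 11^1 * 151^1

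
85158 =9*9462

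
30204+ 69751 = 99955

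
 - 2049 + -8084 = -10133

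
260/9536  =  65/2384= 0.03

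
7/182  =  1/26=0.04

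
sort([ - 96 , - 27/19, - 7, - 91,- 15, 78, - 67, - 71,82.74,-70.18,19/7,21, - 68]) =[ - 96, - 91,  -  71, - 70.18,  -  68, - 67, - 15 , - 7, - 27/19, 19/7, 21, 78, 82.74 ] 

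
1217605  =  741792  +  475813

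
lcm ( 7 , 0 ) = 0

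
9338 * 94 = 877772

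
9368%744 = 440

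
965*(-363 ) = -350295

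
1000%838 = 162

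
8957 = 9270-313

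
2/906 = 1/453 = 0.00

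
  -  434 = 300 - 734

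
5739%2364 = 1011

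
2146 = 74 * 29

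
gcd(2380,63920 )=340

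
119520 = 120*996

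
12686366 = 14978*847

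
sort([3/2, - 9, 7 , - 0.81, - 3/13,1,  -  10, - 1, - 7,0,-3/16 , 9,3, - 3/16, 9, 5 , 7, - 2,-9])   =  [  -  10, - 9, - 9,- 7, - 2,-1, - 0.81 , - 3/13, - 3/16,-3/16,0, 1,3/2,3, 5, 7,7, 9 , 9]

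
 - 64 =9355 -9419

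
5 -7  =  - 2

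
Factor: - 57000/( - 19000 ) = 3^1 = 3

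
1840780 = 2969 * 620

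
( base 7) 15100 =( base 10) 4165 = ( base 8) 10105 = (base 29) 4ri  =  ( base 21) 997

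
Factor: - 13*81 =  - 3^4 * 13^1 =- 1053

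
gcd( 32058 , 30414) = 822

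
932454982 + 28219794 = 960674776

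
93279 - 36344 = 56935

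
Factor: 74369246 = 2^1 *7^1*5312089^1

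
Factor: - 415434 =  - 2^1*3^1*69239^1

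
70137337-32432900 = 37704437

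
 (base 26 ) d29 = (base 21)k18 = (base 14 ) 3321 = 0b10001010010001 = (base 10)8849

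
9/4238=9/4238= 0.00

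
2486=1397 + 1089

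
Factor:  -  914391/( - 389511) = 101599/43279 = 113^( - 1) * 383^( - 1)*101599^1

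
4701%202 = 55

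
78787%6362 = 2443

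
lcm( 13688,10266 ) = 41064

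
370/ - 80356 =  - 1 + 39993/40178 = - 0.00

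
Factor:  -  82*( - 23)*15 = 28290 =2^1 * 3^1*5^1*23^1 * 41^1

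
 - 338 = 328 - 666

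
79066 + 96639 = 175705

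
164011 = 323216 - 159205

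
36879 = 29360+7519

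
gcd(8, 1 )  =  1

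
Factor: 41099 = 73^1*563^1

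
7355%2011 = 1322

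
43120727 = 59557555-16436828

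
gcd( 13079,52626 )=1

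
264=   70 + 194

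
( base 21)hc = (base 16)171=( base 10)369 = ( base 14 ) 1C5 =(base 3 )111200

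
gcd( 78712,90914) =2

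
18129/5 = 18129/5 = 3625.80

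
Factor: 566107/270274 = 2^( - 1 )*337^( - 1 )*401^(  -  1 )*566107^1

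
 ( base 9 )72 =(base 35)1U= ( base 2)1000001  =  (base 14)49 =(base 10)65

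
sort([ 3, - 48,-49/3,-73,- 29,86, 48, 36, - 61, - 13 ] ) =[ - 73, - 61,-48,-29, - 49/3, - 13,3,36,48, 86]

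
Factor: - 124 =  - 2^2*31^1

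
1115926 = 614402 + 501524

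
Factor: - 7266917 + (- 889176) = -11^1*317^1 *2339^1 = -8156093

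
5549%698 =663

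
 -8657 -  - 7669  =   - 988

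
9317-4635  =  4682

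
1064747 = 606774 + 457973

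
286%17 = 14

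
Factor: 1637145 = 3^3*5^1*67^1*181^1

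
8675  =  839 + 7836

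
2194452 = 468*4689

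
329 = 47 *7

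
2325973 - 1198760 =1127213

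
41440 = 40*1036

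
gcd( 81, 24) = 3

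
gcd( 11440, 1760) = 880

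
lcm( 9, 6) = 18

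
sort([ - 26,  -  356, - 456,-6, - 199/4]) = [ - 456, - 356, - 199/4 , - 26, - 6] 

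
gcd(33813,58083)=3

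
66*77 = 5082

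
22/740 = 11/370 = 0.03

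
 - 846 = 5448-6294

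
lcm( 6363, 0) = 0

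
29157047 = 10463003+18694044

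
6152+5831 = 11983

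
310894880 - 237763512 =73131368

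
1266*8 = 10128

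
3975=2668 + 1307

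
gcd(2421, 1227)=3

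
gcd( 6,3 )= 3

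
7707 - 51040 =  -  43333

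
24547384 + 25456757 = 50004141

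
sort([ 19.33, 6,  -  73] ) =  [  -  73,6,19.33 ] 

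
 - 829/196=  -5 + 151/196=-4.23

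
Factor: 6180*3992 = 24670560  =  2^5  *3^1*5^1*103^1*499^1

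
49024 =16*3064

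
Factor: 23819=23819^1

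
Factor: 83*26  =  2^1*13^1*83^1  =  2158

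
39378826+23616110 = 62994936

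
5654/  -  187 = -514/17=- 30.24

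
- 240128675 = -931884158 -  - 691755483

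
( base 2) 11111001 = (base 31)81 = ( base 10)249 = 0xF9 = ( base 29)8H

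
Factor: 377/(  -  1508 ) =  - 2^( - 2) = - 1/4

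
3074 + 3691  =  6765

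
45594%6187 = 2285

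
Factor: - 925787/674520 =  - 2^ ( - 3)*3^( - 1 )*5^ ( - 1 ) * 7^( - 1 )*11^( - 1)* 73^( - 1 )*487^1 * 1901^1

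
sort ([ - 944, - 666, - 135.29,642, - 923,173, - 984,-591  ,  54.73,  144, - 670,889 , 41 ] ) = [ - 984 , - 944,  -  923, - 670,-666 , - 591, - 135.29,  41,54.73,144, 173 , 642 , 889]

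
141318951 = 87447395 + 53871556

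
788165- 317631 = 470534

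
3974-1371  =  2603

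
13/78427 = 13/78427 = 0.00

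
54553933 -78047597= - 23493664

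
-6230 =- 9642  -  -3412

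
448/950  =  224/475 = 0.47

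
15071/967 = 15 + 566/967 = 15.59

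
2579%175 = 129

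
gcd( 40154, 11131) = 1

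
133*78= 10374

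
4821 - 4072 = 749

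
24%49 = 24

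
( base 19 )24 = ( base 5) 132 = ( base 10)42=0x2A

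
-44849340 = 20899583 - 65748923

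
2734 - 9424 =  -6690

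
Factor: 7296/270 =1216/45 = 2^6*3^ ( - 2)*5^( - 1 )*19^1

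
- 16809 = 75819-92628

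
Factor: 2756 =2^2*13^1*53^1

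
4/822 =2/411 = 0.00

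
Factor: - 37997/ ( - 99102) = 2^( - 1)*3^(  -  1)*83^( - 1) * 199^( - 1 )*37997^1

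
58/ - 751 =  - 1 + 693/751 =- 0.08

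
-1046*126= - 131796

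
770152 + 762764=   1532916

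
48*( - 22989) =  - 1103472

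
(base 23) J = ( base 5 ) 34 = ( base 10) 19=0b10011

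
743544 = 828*898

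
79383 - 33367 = 46016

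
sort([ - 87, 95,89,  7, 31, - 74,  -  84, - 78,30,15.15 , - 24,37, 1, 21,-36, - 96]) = [ - 96, - 87, -84,-78, - 74, - 36, - 24, 1,7 , 15.15, 21, 30,31,37, 89,95 ]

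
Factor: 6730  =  2^1*5^1*673^1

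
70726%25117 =20492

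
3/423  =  1/141= 0.01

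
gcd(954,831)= 3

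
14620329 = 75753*193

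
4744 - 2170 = 2574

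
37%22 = 15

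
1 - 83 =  - 82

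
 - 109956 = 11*(-9996) 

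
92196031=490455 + 91705576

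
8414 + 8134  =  16548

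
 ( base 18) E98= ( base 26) 6p0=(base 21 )AE2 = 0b1001001100010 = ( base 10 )4706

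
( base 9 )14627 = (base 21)11dd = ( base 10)9988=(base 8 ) 23404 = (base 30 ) b2s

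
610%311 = 299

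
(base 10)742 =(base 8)1346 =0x2e6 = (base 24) 16m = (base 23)196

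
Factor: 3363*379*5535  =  3^4*5^1*19^1*41^1*59^1*379^1 = 7054783695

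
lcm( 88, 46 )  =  2024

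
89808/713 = 89808/713 = 125.96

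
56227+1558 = 57785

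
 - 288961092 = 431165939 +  - 720127031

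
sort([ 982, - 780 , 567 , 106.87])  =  [ -780,106.87,567, 982] 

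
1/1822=1/1822=0.00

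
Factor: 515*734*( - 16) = - 6048160 = - 2^5*5^1*103^1*367^1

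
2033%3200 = 2033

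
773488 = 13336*58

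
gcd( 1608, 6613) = 1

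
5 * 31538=157690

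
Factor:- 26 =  - 2^1*13^1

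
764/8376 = 191/2094 = 0.09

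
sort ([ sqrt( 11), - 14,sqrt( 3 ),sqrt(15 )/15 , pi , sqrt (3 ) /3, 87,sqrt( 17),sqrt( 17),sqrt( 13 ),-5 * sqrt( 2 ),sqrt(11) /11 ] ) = [ - 14, - 5*sqrt(2),sqrt(15 )/15,  sqrt( 11 )/11,sqrt( 3) /3 , sqrt( 3 ),pi,sqrt(11),sqrt( 13),sqrt(17 ),sqrt(17), 87] 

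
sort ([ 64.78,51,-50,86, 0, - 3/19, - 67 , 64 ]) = [ - 67, - 50, - 3/19,0,51,64, 64.78, 86 ] 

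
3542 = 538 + 3004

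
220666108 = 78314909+142351199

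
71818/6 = 35909/3  =  11969.67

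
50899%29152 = 21747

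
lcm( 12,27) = 108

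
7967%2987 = 1993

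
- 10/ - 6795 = 2/1359  =  0.00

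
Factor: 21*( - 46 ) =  - 2^1*3^1 * 7^1 * 23^1= - 966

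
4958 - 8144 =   -  3186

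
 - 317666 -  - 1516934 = 1199268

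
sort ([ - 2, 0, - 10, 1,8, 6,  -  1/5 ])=[ - 10, - 2, - 1/5, 0, 1, 6,8 ]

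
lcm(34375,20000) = 1100000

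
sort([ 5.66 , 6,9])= [ 5.66,6, 9 ] 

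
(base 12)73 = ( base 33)2l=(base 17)52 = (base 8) 127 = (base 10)87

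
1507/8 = 188 + 3/8 =188.38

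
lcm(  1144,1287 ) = 10296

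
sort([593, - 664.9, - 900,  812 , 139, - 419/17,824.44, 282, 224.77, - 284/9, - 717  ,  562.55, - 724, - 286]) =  [ - 900,-724 , - 717,-664.9, - 286, - 284/9 , - 419/17, 139,  224.77,282,562.55,593, 812, 824.44] 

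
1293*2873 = 3714789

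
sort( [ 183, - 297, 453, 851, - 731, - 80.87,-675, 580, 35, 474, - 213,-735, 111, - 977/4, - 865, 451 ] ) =[ - 865,-735,- 731, - 675, - 297,  -  977/4,-213,-80.87,35 , 111, 183, 451, 453, 474,580,851 ] 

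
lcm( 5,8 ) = 40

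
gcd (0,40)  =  40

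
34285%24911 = 9374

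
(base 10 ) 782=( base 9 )1058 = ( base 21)1g5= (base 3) 1001222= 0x30E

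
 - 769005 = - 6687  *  115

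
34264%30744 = 3520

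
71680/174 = 35840/87 = 411.95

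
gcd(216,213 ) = 3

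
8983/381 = 23+220/381 =23.58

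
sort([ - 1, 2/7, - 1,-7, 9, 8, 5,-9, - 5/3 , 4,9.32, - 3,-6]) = [ - 9,-7, - 6,-3,- 5/3,-1,  -  1, 2/7, 4, 5,8, 9 , 9.32]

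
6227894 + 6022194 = 12250088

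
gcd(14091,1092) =21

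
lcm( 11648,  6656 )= 46592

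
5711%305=221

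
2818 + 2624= 5442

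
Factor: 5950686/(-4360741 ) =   -  850098/622963=-2^1*3^1*11^(  -  1)*19^1*7457^1*56633^(-1)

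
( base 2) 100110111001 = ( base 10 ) 2489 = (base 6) 15305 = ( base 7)10154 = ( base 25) 3OE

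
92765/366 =92765/366 = 253.46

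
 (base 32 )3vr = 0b111111111011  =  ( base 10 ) 4091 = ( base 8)7773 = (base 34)3IB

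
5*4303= 21515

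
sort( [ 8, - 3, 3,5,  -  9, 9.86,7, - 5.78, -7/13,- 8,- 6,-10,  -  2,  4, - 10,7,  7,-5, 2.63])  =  [ - 10,-10, - 9,-8,-6, - 5.78, - 5, - 3 , - 2, -7/13,  2.63 , 3, 4,5, 7, 7, 7, 8, 9.86 ]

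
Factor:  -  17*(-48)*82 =2^5*3^1*17^1*41^1 = 66912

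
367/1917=367/1917 = 0.19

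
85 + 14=99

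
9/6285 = 3/2095 = 0.00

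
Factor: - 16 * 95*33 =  -2^4*3^1*5^1 * 11^1*19^1 = - 50160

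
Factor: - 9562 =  - 2^1 * 7^1 * 683^1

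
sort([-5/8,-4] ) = [-4, - 5/8]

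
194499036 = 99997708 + 94501328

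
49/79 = 49/79 = 0.62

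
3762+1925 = 5687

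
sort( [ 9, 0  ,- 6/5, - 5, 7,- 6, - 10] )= [ - 10, - 6, - 5, - 6/5,0, 7,9]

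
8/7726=4/3863= 0.00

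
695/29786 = 695/29786= 0.02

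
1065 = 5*213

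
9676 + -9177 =499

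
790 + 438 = 1228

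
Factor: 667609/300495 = 3^( - 1 )*5^(  -  1)*13^ (  -  1 )*23^ (-1) * 29^1*67^(-1) *23021^1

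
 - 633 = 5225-5858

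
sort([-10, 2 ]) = [ - 10,2 ] 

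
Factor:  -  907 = -907^1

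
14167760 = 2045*6928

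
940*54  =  50760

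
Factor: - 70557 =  - 3^1*29^1*811^1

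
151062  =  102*1481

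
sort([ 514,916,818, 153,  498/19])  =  [498/19,153 , 514, 818, 916 ]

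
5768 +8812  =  14580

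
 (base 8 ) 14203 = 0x1883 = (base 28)803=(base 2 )1100010000011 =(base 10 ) 6275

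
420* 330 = 138600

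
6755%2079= 518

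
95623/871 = 95623/871=109.79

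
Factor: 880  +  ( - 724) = 156 =2^2*3^1*13^1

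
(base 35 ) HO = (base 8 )1153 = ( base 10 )619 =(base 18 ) 1G7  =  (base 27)mp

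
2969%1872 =1097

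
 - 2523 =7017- 9540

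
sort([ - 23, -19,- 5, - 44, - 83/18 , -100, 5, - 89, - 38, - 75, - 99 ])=[ - 100, - 99, -89,-75, -44,  -  38, - 23, -19, - 5 , - 83/18,5 ] 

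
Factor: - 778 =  -2^1*389^1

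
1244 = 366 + 878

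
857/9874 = 857/9874= 0.09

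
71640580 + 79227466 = 150868046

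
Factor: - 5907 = - 3^1*11^1*179^1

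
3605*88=317240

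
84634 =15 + 84619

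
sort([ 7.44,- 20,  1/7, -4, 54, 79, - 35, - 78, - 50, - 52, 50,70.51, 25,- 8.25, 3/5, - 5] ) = [ -78,- 52,-50,  -  35, - 20,-8.25, - 5, - 4, 1/7, 3/5, 7.44, 25,  50, 54 , 70.51,79] 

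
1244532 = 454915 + 789617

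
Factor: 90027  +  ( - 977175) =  - 2^2*3^2*19^1 * 1297^1 = - 887148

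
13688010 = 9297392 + 4390618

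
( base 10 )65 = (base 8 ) 101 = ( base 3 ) 2102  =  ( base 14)49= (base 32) 21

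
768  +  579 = 1347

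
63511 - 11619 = 51892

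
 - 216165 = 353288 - 569453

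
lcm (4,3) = 12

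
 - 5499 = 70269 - 75768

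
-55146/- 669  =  18382/223 = 82.43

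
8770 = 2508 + 6262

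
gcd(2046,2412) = 6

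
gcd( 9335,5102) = 1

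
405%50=5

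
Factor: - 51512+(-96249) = -147761^1  =  - 147761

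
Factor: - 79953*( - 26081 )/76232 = 2^( - 3 )* 3^1 * 11^1*13^(  -  1 )* 29^1*733^( - 1)*919^1*2371^1= 2085254193/76232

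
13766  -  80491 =  -  66725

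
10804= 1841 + 8963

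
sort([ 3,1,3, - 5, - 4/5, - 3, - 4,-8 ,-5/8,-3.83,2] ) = [ - 8, - 5,  -  4,  -  3.83, - 3,-4/5,-5/8,1, 2,3, 3 ]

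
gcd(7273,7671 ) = 1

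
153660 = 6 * 25610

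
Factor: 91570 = 2^1 * 5^1*9157^1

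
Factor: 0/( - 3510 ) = 0 = 0^1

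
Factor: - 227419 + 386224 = 3^2 * 5^1*3529^1= 158805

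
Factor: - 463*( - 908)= 420404 = 2^2*227^1*463^1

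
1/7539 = 1/7539 = 0.00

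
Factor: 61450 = 2^1* 5^2*1229^1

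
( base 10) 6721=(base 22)DJB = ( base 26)9od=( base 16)1A41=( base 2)1101001000001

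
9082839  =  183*49633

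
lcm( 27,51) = 459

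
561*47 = 26367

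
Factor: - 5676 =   -  2^2* 3^1*11^1 *43^1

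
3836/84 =45 + 2/3 = 45.67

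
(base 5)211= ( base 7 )110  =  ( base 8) 70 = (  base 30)1Q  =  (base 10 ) 56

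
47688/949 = 50 + 238/949 = 50.25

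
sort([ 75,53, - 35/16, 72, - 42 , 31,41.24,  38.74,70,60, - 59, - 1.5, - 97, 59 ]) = [  -  97,-59, - 42, - 35/16, -1.5 , 31,38.74, 41.24  ,  53,59, 60,70,  72, 75] 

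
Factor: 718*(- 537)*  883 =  -340454778=- 2^1 * 3^1*179^1 * 359^1*883^1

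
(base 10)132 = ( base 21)66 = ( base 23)5h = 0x84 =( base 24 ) 5c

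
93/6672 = 31/2224=0.01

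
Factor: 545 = 5^1*109^1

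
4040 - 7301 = - 3261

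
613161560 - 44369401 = 568792159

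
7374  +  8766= 16140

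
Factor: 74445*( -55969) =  - 3^1*5^1* 7^1*97^1*577^1*709^1 = -4166612205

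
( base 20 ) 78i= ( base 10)2978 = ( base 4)232202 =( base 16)ba2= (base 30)398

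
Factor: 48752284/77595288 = 2^(-1)*3^(-1)*7^1*41^(-1)*78857^( - 1) * 1741153^1  =  12188071/19398822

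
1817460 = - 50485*( - 36)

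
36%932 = 36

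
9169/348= 9169/348 = 26.35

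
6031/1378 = 6031/1378 = 4.38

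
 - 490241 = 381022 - 871263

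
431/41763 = 431/41763 =0.01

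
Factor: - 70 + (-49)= - 7^1 * 17^1= - 119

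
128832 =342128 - 213296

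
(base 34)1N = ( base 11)52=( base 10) 57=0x39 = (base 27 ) 23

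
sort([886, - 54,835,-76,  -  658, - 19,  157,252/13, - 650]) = [  -  658, - 650, - 76, - 54, - 19,252/13,157,835,886] 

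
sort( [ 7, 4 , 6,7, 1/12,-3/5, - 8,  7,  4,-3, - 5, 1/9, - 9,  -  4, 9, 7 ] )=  [ - 9, - 8, -5, - 4,-3, - 3/5 , 1/12,1/9, 4,  4,  6,  7,  7,7, 7,  9]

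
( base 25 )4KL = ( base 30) 3al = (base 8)5715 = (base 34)2KT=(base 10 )3021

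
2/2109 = 2/2109 = 0.00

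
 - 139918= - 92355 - 47563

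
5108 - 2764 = 2344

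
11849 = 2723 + 9126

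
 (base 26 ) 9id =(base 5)202230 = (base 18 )124d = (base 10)6565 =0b1100110100101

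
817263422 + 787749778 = 1605013200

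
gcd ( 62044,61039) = 1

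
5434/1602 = 2717/801= 3.39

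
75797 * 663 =50253411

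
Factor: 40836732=2^2 * 3^1*59^1*57679^1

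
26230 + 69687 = 95917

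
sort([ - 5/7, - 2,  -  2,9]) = [ - 2, - 2, - 5/7, 9] 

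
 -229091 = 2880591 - 3109682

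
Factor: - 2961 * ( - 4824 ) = 2^3*3^4 * 7^1*47^1*67^1 =14283864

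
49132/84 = 12283/21 = 584.90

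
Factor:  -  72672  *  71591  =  -5202661152 = - 2^5*3^1*13^1 *757^1*5507^1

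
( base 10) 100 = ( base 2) 1100100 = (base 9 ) 121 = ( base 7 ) 202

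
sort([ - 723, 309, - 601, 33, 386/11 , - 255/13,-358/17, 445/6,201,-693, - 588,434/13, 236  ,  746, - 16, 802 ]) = [ - 723, - 693, - 601, - 588, - 358/17, - 255/13, - 16, 33,434/13, 386/11, 445/6, 201, 236, 309,746,802 ] 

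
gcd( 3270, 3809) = 1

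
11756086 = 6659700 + 5096386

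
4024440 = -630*( - 6388)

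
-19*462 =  - 8778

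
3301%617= 216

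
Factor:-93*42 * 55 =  - 2^1*3^2*5^1*7^1*11^1*31^1 = - 214830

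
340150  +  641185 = 981335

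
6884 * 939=6464076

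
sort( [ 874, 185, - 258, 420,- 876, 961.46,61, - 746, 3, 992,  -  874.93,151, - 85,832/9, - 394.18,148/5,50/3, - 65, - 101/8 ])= [-876, - 874.93, - 746, - 394.18, - 258,  -  85, - 65, - 101/8,3,50/3,  148/5, 61, 832/9, 151,185,420,874,961.46 , 992]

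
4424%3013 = 1411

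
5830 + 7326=13156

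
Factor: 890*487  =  2^1* 5^1*89^1 * 487^1  =  433430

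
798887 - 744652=54235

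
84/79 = 1 +5/79  =  1.06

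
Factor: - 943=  - 23^1*41^1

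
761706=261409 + 500297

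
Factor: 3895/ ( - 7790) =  - 2^(-1)=- 1/2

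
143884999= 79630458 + 64254541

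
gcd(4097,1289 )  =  1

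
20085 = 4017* 5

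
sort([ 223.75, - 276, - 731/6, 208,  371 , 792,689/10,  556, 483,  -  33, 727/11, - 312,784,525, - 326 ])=[-326, - 312, - 276, - 731/6, - 33,727/11,689/10 , 208,223.75,371, 483 , 525, 556, 784,792 ] 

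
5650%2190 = 1270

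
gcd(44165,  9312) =1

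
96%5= 1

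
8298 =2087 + 6211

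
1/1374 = 1/1374 = 0.00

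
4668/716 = 1167/179 = 6.52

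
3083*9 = 27747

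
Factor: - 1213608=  - 2^3* 3^1*11^1*4597^1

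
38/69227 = 38/69227=0.00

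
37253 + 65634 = 102887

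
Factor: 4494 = 2^1 * 3^1*7^1 * 107^1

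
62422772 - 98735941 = -36313169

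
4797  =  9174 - 4377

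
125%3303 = 125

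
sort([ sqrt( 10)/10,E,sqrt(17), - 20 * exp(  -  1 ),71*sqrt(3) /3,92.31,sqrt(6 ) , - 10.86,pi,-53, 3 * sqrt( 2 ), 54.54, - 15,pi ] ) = [-53, - 15,-10.86 ,-20*exp(-1 ),  sqrt(10)/10,sqrt(6), E,pi,pi, sqrt(17),3 * sqrt(2), 71*sqrt( 3 ) /3 , 54.54,92.31] 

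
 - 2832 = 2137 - 4969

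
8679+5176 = 13855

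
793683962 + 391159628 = 1184843590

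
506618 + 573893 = 1080511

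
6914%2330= 2254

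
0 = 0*428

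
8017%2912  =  2193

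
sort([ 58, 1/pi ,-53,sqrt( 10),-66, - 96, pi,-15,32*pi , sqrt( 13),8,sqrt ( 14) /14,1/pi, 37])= [ - 96, - 66, - 53,  -  15,  sqrt(14) /14,1/pi,1/pi , pi,sqrt(10 ),sqrt( 13 ), 8, 37, 58, 32*pi]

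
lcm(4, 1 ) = 4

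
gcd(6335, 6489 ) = 7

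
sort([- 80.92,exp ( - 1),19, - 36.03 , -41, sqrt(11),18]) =[ - 80.92, - 41,  -  36.03,exp( - 1), sqrt (11 )  ,  18,  19]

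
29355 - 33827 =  -4472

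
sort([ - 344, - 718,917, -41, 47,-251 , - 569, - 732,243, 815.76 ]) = [  -  732, - 718, - 569  , - 344, - 251, - 41, 47, 243, 815.76, 917]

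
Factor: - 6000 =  - 2^4*3^1*5^3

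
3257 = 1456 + 1801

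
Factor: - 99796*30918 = -2^3  *  3^1* 61^1 * 409^1*5153^1 = - 3085492728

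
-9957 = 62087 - 72044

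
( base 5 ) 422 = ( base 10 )112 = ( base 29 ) 3P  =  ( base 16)70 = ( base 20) 5c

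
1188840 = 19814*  60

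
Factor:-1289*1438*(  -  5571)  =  10326305322 = 2^1*3^2*619^1*719^1*1289^1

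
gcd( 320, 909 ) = 1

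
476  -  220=256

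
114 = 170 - 56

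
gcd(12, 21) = 3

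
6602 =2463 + 4139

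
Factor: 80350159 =1151^1*69809^1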